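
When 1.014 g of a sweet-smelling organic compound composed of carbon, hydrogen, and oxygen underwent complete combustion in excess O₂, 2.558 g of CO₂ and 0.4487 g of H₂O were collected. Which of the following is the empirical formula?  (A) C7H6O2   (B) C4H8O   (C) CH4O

mol C = 2.558 g CO₂ ÷ 44.009 g/mol = 0.058124 mol
mol H = 2 × 0.4487 g H₂O ÷ 18.015 g/mol = 0.049814 mol
mass O = 1.014 − (0.69813 + 0.050213) = 0.26565 g → mol O = 0.26565 ÷ 15.999 = 0.016604 mol
Divide by the smallest (0.016604 mol): C 3.501, H 3.000, O 1.000
Multiplying each by 2 gives whole numbers: C 7.00, H 6.00, O 2.00

(A) C7H6O2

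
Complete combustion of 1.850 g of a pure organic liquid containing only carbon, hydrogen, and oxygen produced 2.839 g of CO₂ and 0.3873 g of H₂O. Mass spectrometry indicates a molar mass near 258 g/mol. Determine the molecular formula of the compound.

mol C = 2.839 g CO₂ ÷ 44.009 g/mol = 0.064510 mol
mol H = 2 × 0.3873 g H₂O ÷ 18.015 g/mol = 0.042998 mol
mass O = 1.850 − (0.77482 + 0.043341) = 1.0318 g → mol O = 1.0318 ÷ 15.999 = 0.064494 mol
Divide by the smallest (0.042998 mol): C 1.500, H 1.000, O 1.500
Multiplying each by 2 gives whole numbers: C 3.00, H 2.00, O 3.00
Empirical formula: C3H2O3
Empirical-formula mass = 86.05 g/mol; 258 ÷ 86.05 ≈ 3, so the molecular formula is C9H6O9.

C9H6O9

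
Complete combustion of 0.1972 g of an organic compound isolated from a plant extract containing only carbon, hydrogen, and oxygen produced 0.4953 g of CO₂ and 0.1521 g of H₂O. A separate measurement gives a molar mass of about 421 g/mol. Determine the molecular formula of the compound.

C24H36O6

mol C = 0.4953 g CO₂ ÷ 44.009 g/mol = 0.011255 mol
mol H = 2 × 0.1521 g H₂O ÷ 18.015 g/mol = 0.016886 mol
mass O = 0.1972 − (0.13518 + 0.017021) = 0.045001 g → mol O = 0.045001 ÷ 15.999 = 0.0028127 mol
Divide by the smallest (0.0028127 mol): C 4.001, H 6.003, O 1.000
Empirical formula: C4H6O
Empirical-formula mass = 70.09 g/mol; 421 ÷ 70.09 ≈ 6, so the molecular formula is C24H36O6.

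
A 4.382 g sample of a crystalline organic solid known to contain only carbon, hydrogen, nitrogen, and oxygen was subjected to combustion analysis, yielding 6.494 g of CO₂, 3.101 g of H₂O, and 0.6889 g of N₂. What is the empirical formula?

C3H7NO2

mol C = 6.494 g CO₂ ÷ 44.009 g/mol = 0.14756 mol
mol H = 2 × 3.101 g H₂O ÷ 18.015 g/mol = 0.34427 mol
mol N = 2 × 0.6889 g N₂ ÷ 28.014 g/mol = 0.049183 mol
mass O = 4.382 − (1.7724 + 0.34702 + 0.68890) = 1.5737 g → mol O = 1.5737 ÷ 15.999 = 0.098364 mol
Divide by the smallest (0.049183 mol): C 3.000, H 7.000, N 1.000, O 2.000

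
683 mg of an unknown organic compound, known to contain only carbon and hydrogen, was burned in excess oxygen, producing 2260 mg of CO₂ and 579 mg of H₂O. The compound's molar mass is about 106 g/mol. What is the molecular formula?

mol C = 2.26 g CO₂ ÷ 44.009 g/mol = 0.05135 mol
mol H = 2 × 0.579 g H₂O ÷ 18.015 g/mol = 0.06428 mol
Divide by the smallest (0.05135 mol): C 1.000, H 1.252
Multiplying each by 4 gives whole numbers: C 4.00, H 5.01
Empirical formula: C4H5
Empirical-formula mass = 53.08 g/mol; 106 ÷ 53.08 ≈ 2, so the molecular formula is C8H10.

C8H10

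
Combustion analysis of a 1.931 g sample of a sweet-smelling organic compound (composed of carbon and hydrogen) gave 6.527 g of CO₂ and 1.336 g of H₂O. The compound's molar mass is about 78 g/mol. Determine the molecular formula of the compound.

C6H6

mol C = 6.527 g CO₂ ÷ 44.009 g/mol = 0.14831 mol
mol H = 2 × 1.336 g H₂O ÷ 18.015 g/mol = 0.14832 mol
Divide by the smallest (0.14831 mol): C 1.000, H 1.000
Empirical formula: CH
Empirical-formula mass = 13.02 g/mol; 78 ÷ 13.02 ≈ 6, so the molecular formula is C6H6.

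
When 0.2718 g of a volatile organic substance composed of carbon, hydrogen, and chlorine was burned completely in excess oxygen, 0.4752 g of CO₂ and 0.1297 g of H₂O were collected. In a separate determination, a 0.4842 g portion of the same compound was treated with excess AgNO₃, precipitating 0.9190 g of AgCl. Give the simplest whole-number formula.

C3H4Cl

mol C = 0.4752 g CO₂ ÷ 44.009 g/mol = 0.010798 mol
mol H = 2 × 0.1297 g H₂O ÷ 18.015 g/mol = 0.014399 mol
From the AgCl data: mol Cl per gram of compound = (0.9190 ÷ 143.318) ÷ 0.4842 = 0.013243 mol/g, so in the 0.2718 g combustion sample mol Cl = 0.0035995 mol
Divide by the smallest (0.0035995 mol): C 3.000, H 4.000, Cl 1.000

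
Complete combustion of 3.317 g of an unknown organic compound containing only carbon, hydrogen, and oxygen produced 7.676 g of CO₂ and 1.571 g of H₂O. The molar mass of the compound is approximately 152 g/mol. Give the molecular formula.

mol C = 7.676 g CO₂ ÷ 44.009 g/mol = 0.17442 mol
mol H = 2 × 1.571 g H₂O ÷ 18.015 g/mol = 0.17441 mol
mass O = 3.317 − (2.0949 + 0.17581) = 1.0462 g → mol O = 1.0462 ÷ 15.999 = 0.065395 mol
Divide by the smallest (0.065395 mol): C 2.667, H 2.667, O 1.000
Multiplying each by 3 gives whole numbers: C 8.00, H 8.00, O 3.00
Empirical formula: C8H8O3
Empirical-formula mass = 152.15 g/mol; 152 ÷ 152.15 ≈ 1, so the molecular formula is C8H8O3.

C8H8O3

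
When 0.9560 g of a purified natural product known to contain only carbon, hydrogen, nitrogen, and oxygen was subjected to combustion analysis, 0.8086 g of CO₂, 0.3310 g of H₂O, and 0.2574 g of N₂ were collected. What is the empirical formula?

C2H4N2O3

mol C = 0.8086 g CO₂ ÷ 44.009 g/mol = 0.018374 mol
mol H = 2 × 0.3310 g H₂O ÷ 18.015 g/mol = 0.036747 mol
mol N = 2 × 0.2574 g N₂ ÷ 28.014 g/mol = 0.018377 mol
mass O = 0.9560 − (0.22068 + 0.037041 + 0.25740) = 0.44087 g → mol O = 0.44087 ÷ 15.999 = 0.027556 mol
Divide by the smallest (0.018374 mol): C 1.000, H 2.000, N 1.000, O 1.500
Multiplying each by 2 gives whole numbers: C 2.00, H 4.00, N 2.00, O 3.00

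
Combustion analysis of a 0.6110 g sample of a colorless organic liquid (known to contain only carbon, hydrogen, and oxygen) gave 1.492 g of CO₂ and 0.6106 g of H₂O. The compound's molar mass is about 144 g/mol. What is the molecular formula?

mol C = 1.492 g CO₂ ÷ 44.009 g/mol = 0.033902 mol
mol H = 2 × 0.6106 g H₂O ÷ 18.015 g/mol = 0.067788 mol
mass O = 0.6110 − (0.40720 + 0.068330) = 0.13547 g → mol O = 0.13547 ÷ 15.999 = 0.0084675 mol
Divide by the smallest (0.0084675 mol): C 4.004, H 8.006, O 1.000
Empirical formula: C4H8O
Empirical-formula mass = 72.11 g/mol; 144 ÷ 72.11 ≈ 2, so the molecular formula is C8H16O2.

C8H16O2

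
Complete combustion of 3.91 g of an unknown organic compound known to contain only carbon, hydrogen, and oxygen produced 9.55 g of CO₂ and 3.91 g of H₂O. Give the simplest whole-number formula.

C4H8O

mol C = 9.55 g CO₂ ÷ 44.009 g/mol = 0.2170 mol
mol H = 2 × 3.91 g H₂O ÷ 18.015 g/mol = 0.4341 mol
mass O = 3.91 − (2.606 + 0.4376) = 0.8660 g → mol O = 0.8660 ÷ 15.999 = 0.05413 mol
Divide by the smallest (0.05413 mol): C 4.009, H 8.019, O 1.000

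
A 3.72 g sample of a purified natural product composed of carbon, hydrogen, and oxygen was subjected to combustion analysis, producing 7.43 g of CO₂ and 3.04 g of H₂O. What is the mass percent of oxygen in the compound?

36.3%

mol C = 7.43 g CO₂ ÷ 44.009 g/mol = 0.1688 mol
mol H = 2 × 3.04 g H₂O ÷ 18.015 g/mol = 0.3375 mol
mass O = 3.72 − (2.028 + 0.3402) = 1.352 g → mol O = 1.352 ÷ 15.999 = 0.08451 mol
mass % O = 1.352 g ÷ 3.72 g × 100%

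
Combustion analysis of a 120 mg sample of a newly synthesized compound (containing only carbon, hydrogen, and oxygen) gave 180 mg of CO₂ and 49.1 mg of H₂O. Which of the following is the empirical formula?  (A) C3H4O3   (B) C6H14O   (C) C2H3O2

(A) C3H4O3

mol C = 0.180 g CO₂ ÷ 44.009 g/mol = 0.004090 mol
mol H = 2 × 0.0491 g H₂O ÷ 18.015 g/mol = 0.005451 mol
mass O = 0.120 − (0.04913 + 0.005495) = 0.06538 g → mol O = 0.06538 ÷ 15.999 = 0.004086 mol
Divide by the smallest (0.004086 mol): C 1.001, H 1.334, O 1.000
Multiplying each by 3 gives whole numbers: C 3.00, H 4.00, O 3.00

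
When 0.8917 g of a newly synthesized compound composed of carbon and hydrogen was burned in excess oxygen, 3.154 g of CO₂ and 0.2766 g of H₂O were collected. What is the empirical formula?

mol C = 3.154 g CO₂ ÷ 44.009 g/mol = 0.071667 mol
mol H = 2 × 0.2766 g H₂O ÷ 18.015 g/mol = 0.030708 mol
Divide by the smallest (0.030708 mol): C 2.334, H 1.000
Multiplying each by 3 gives whole numbers: C 7.00, H 3.00

C7H3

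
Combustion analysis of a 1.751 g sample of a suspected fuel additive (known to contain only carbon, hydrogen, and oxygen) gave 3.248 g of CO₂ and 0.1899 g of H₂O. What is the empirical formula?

C7H2O5

mol C = 3.248 g CO₂ ÷ 44.009 g/mol = 0.073803 mol
mol H = 2 × 0.1899 g H₂O ÷ 18.015 g/mol = 0.021082 mol
mass O = 1.751 − (0.88645 + 0.021251) = 0.84330 g → mol O = 0.84330 ÷ 15.999 = 0.052710 mol
Divide by the smallest (0.021082 mol): C 3.501, H 1.000, O 2.500
Multiplying each by 2 gives whole numbers: C 7.00, H 2.00, O 5.00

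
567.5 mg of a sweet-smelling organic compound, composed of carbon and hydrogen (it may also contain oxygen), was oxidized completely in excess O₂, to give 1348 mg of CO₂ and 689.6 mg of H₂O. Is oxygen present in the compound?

yes

mol C = 1.348 g CO₂ ÷ 44.009 g/mol = 0.030630 mol
mol H = 2 × 0.6896 g H₂O ÷ 18.015 g/mol = 0.076558 mol
C and H account for only 0.44507 g of the 0.5675 g sample; the remaining 0.12243 g must be oxygen.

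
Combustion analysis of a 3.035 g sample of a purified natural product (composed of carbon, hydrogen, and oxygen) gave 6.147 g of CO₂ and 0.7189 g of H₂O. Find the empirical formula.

C7H4O4

mol C = 6.147 g CO₂ ÷ 44.009 g/mol = 0.13968 mol
mol H = 2 × 0.7189 g H₂O ÷ 18.015 g/mol = 0.079811 mol
mass O = 3.035 − (1.6776 + 0.080450) = 1.2769 g → mol O = 1.2769 ÷ 15.999 = 0.079811 mol
Divide by the smallest (0.079811 mol): C 1.750, H 1.000, O 1.000
Multiplying each by 4 gives whole numbers: C 7.00, H 4.00, O 4.00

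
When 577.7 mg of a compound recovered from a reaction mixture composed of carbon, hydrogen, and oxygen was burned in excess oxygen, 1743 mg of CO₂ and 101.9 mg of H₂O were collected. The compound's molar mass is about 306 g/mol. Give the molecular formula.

mol C = 1.743 g CO₂ ÷ 44.009 g/mol = 0.039606 mol
mol H = 2 × 0.1019 g H₂O ÷ 18.015 g/mol = 0.011313 mol
mass O = 0.5777 − (0.47570 + 0.011403) = 0.090595 g → mol O = 0.090595 ÷ 15.999 = 0.0056625 mol
Divide by the smallest (0.0056625 mol): C 6.994, H 1.998, O 1.000
Empirical formula: C7H2O
Empirical-formula mass = 102.09 g/mol; 306 ÷ 102.09 ≈ 3, so the molecular formula is C21H6O3.

C21H6O3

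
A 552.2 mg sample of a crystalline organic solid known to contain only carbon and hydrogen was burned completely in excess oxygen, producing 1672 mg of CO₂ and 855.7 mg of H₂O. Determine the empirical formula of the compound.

mol C = 1.672 g CO₂ ÷ 44.009 g/mol = 0.037992 mol
mol H = 2 × 0.8557 g H₂O ÷ 18.015 g/mol = 0.094999 mol
Divide by the smallest (0.037992 mol): C 1.000, H 2.500
Multiplying each by 2 gives whole numbers: C 2.00, H 5.00

C2H5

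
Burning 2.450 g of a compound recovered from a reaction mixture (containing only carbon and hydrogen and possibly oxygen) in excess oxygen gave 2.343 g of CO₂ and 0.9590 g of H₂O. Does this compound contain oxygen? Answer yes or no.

yes

mol C = 2.343 g CO₂ ÷ 44.009 g/mol = 0.053239 mol
mol H = 2 × 0.9590 g H₂O ÷ 18.015 g/mol = 0.10647 mol
C and H account for only 0.74677 g of the 2.450 g sample; the remaining 1.7032 g must be oxygen.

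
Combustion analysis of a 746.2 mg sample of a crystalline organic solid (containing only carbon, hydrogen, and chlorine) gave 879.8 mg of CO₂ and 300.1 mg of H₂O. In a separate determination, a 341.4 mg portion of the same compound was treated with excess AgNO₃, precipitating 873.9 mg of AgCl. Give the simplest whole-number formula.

mol C = 0.8798 g CO₂ ÷ 44.009 g/mol = 0.019991 mol
mol H = 2 × 0.3001 g H₂O ÷ 18.015 g/mol = 0.033317 mol
From the AgCl data: mol Cl per gram of compound = (0.8739 ÷ 143.318) ÷ 0.3414 = 0.017861 mol/g, so in the 0.7462 g combustion sample mol Cl = 0.013328 mol
Divide by the smallest (0.013328 mol): C 1.500, H 2.500, Cl 1.000
Multiplying each by 2 gives whole numbers: C 3.00, H 5.00, Cl 2.00

C3H5Cl2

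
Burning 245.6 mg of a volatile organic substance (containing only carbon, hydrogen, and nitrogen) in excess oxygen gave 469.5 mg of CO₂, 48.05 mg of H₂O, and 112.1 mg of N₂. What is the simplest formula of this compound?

mol C = 0.4695 g CO₂ ÷ 44.009 g/mol = 0.010668 mol
mol H = 2 × 0.04805 g H₂O ÷ 18.015 g/mol = 0.0053344 mol
mol N = 2 × 0.1121 g N₂ ÷ 28.014 g/mol = 0.0080031 mol
Divide by the smallest (0.0053344 mol): C 2.000, H 1.000, N 1.500
Multiplying each by 2 gives whole numbers: C 4.00, H 2.00, N 3.00

C4H2N3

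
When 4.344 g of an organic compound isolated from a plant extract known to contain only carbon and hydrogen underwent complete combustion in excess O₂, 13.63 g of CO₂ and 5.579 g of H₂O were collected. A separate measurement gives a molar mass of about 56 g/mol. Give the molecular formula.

mol C = 13.63 g CO₂ ÷ 44.009 g/mol = 0.30971 mol
mol H = 2 × 5.579 g H₂O ÷ 18.015 g/mol = 0.61937 mol
Divide by the smallest (0.30971 mol): C 1.000, H 2.000
Empirical formula: CH2
Empirical-formula mass = 14.03 g/mol; 56 ÷ 14.03 ≈ 4, so the molecular formula is C4H8.

C4H8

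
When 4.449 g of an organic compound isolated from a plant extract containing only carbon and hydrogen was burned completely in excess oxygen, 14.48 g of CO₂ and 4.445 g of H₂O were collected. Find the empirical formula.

C2H3

mol C = 14.48 g CO₂ ÷ 44.009 g/mol = 0.32902 mol
mol H = 2 × 4.445 g H₂O ÷ 18.015 g/mol = 0.49348 mol
Divide by the smallest (0.32902 mol): C 1.000, H 1.500
Multiplying each by 2 gives whole numbers: C 2.00, H 3.00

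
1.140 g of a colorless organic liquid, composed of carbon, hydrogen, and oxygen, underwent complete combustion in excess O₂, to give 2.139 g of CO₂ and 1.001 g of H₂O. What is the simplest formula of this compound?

mol C = 2.139 g CO₂ ÷ 44.009 g/mol = 0.048604 mol
mol H = 2 × 1.001 g H₂O ÷ 18.015 g/mol = 0.11113 mol
mass O = 1.140 − (0.58378 + 0.11202) = 0.44420 g → mol O = 0.44420 ÷ 15.999 = 0.027764 mol
Divide by the smallest (0.027764 mol): C 1.751, H 4.003, O 1.000
Multiplying each by 4 gives whole numbers: C 7.00, H 16.01, O 4.00

C7H16O4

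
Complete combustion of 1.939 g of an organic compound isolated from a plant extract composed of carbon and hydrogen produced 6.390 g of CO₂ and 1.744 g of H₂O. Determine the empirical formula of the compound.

C3H4

mol C = 6.390 g CO₂ ÷ 44.009 g/mol = 0.14520 mol
mol H = 2 × 1.744 g H₂O ÷ 18.015 g/mol = 0.19362 mol
Divide by the smallest (0.14520 mol): C 1.000, H 1.333
Multiplying each by 3 gives whole numbers: C 3.00, H 4.00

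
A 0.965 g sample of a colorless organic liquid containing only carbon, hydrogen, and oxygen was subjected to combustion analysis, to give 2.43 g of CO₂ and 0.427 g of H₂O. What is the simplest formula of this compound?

mol C = 2.43 g CO₂ ÷ 44.009 g/mol = 0.05522 mol
mol H = 2 × 0.427 g H₂O ÷ 18.015 g/mol = 0.04740 mol
mass O = 0.965 − (0.6632 + 0.04778) = 0.2540 g → mol O = 0.2540 ÷ 15.999 = 0.01588 mol
Divide by the smallest (0.01588 mol): C 3.478, H 2.986, O 1.000
Multiplying each by 2 gives whole numbers: C 6.96, H 5.97, O 2.00

C7H6O2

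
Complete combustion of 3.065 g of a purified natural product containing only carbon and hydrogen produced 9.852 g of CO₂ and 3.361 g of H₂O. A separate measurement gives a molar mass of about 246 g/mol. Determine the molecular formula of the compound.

mol C = 9.852 g CO₂ ÷ 44.009 g/mol = 0.22386 mol
mol H = 2 × 3.361 g H₂O ÷ 18.015 g/mol = 0.37313 mol
Divide by the smallest (0.22386 mol): C 1.000, H 1.667
Multiplying each by 3 gives whole numbers: C 3.00, H 5.00
Empirical formula: C3H5
Empirical-formula mass = 41.07 g/mol; 246 ÷ 41.07 ≈ 6, so the molecular formula is C18H30.

C18H30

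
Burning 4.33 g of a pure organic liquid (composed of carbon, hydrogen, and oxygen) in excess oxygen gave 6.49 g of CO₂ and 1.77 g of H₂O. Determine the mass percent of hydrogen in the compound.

4.6%

mol C = 6.49 g CO₂ ÷ 44.009 g/mol = 0.1475 mol
mol H = 2 × 1.77 g H₂O ÷ 18.015 g/mol = 0.1965 mol
mass O = 4.33 − (1.771 + 0.1981) = 2.361 g → mol O = 2.361 ÷ 15.999 = 0.1476 mol
mass % H = 0.1981 g ÷ 4.33 g × 100%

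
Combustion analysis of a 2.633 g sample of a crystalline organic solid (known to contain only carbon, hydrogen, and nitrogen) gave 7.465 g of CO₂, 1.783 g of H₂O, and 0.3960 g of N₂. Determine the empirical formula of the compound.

mol C = 7.465 g CO₂ ÷ 44.009 g/mol = 0.16962 mol
mol H = 2 × 1.783 g H₂O ÷ 18.015 g/mol = 0.19795 mol
mol N = 2 × 0.3960 g N₂ ÷ 28.014 g/mol = 0.028272 mol
Divide by the smallest (0.028272 mol): C 6.000, H 7.002, N 1.000

C6H7N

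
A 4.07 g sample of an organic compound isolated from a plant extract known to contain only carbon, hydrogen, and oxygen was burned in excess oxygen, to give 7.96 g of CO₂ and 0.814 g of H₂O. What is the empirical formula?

mol C = 7.96 g CO₂ ÷ 44.009 g/mol = 0.1809 mol
mol H = 2 × 0.814 g H₂O ÷ 18.015 g/mol = 0.09037 mol
mass O = 4.07 − (2.172 + 0.09109) = 1.806 g → mol O = 1.806 ÷ 15.999 = 0.1129 mol
Divide by the smallest (0.09037 mol): C 2.001, H 1.000, O 1.249
Multiplying each by 4 gives whole numbers: C 8.01, H 4.00, O 5.00

C8H4O5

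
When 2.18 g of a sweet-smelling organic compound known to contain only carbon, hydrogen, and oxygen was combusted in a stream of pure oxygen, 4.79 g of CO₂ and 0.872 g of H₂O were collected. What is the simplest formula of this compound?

mol C = 4.79 g CO₂ ÷ 44.009 g/mol = 0.1088 mol
mol H = 2 × 0.872 g H₂O ÷ 18.015 g/mol = 0.09681 mol
mass O = 2.18 − (1.307 + 0.09758) = 0.7751 g → mol O = 0.7751 ÷ 15.999 = 0.04845 mol
Divide by the smallest (0.04845 mol): C 2.247, H 1.998, O 1.000
Multiplying each by 4 gives whole numbers: C 8.99, H 7.99, O 4.00

C9H8O4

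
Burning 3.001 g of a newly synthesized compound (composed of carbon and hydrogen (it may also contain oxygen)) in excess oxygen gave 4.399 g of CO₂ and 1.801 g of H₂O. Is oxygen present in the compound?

mol C = 4.399 g CO₂ ÷ 44.009 g/mol = 0.099957 mol
mol H = 2 × 1.801 g H₂O ÷ 18.015 g/mol = 0.19994 mol
C and H account for only 1.4021 g of the 3.001 g sample; the remaining 1.5989 g must be oxygen.

yes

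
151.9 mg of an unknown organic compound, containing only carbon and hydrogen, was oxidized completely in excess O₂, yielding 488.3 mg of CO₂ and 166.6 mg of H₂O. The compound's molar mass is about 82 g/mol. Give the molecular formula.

mol C = 0.4883 g CO₂ ÷ 44.009 g/mol = 0.011095 mol
mol H = 2 × 0.1666 g H₂O ÷ 18.015 g/mol = 0.018496 mol
Divide by the smallest (0.011095 mol): C 1.000, H 1.667
Multiplying each by 3 gives whole numbers: C 3.00, H 5.00
Empirical formula: C3H5
Empirical-formula mass = 41.07 g/mol; 82 ÷ 41.07 ≈ 2, so the molecular formula is C6H10.

C6H10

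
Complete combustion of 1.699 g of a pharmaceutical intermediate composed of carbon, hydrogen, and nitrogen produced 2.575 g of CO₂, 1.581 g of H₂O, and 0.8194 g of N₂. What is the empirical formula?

CH3N

mol C = 2.575 g CO₂ ÷ 44.009 g/mol = 0.058511 mol
mol H = 2 × 1.581 g H₂O ÷ 18.015 g/mol = 0.17552 mol
mol N = 2 × 0.8194 g N₂ ÷ 28.014 g/mol = 0.058499 mol
Divide by the smallest (0.058499 mol): C 1.000, H 3.000, N 1.000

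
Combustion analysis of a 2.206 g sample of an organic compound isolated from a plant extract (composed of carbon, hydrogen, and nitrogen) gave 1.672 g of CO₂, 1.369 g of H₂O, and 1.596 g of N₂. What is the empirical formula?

mol C = 1.672 g CO₂ ÷ 44.009 g/mol = 0.037992 mol
mol H = 2 × 1.369 g H₂O ÷ 18.015 g/mol = 0.15198 mol
mol N = 2 × 1.596 g N₂ ÷ 28.014 g/mol = 0.11394 mol
Divide by the smallest (0.037992 mol): C 1.000, H 4.000, N 2.999

CH4N3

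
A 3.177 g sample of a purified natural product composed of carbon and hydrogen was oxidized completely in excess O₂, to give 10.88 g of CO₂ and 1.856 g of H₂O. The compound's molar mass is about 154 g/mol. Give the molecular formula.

C12H10

mol C = 10.88 g CO₂ ÷ 44.009 g/mol = 0.24722 mol
mol H = 2 × 1.856 g H₂O ÷ 18.015 g/mol = 0.20605 mol
Divide by the smallest (0.20605 mol): C 1.200, H 1.000
Multiplying each by 5 gives whole numbers: C 6.00, H 5.00
Empirical formula: C6H5
Empirical-formula mass = 77.11 g/mol; 154 ÷ 77.11 ≈ 2, so the molecular formula is C12H10.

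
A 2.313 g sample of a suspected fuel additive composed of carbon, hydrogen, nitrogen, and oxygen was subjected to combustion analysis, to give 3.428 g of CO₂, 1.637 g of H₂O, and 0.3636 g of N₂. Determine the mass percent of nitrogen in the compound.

mol C = 3.428 g CO₂ ÷ 44.009 g/mol = 0.077893 mol
mol H = 2 × 1.637 g H₂O ÷ 18.015 g/mol = 0.18174 mol
mol N = 2 × 0.3636 g N₂ ÷ 28.014 g/mol = 0.025958 mol
mass O = 2.313 − (0.93557 + 0.18319 + 0.36360) = 0.83063 g → mol O = 0.83063 ÷ 15.999 = 0.051918 mol
mass % N = 0.36360 g ÷ 2.313 g × 100%

15.72%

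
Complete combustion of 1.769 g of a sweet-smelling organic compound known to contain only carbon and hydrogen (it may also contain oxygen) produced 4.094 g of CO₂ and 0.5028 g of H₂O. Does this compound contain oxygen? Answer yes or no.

mol C = 4.094 g CO₂ ÷ 44.009 g/mol = 0.093026 mol
mol H = 2 × 0.5028 g H₂O ÷ 18.015 g/mol = 0.055820 mol
C and H account for only 1.1736 g of the 1.769 g sample; the remaining 0.59539 g must be oxygen.

yes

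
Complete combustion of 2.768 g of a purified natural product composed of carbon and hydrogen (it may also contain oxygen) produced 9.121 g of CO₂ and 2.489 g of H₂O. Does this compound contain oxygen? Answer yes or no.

no

mol C = 9.121 g CO₂ ÷ 44.009 g/mol = 0.20725 mol
mol H = 2 × 2.489 g H₂O ÷ 18.015 g/mol = 0.27633 mol
C and H together account for 2.7679 g — essentially the entire 2.768 g sample — so the compound contains no oxygen.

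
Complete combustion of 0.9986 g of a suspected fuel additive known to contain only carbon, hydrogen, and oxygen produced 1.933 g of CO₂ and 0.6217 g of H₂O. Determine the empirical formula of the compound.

mol C = 1.933 g CO₂ ÷ 44.009 g/mol = 0.043923 mol
mol H = 2 × 0.6217 g H₂O ÷ 18.015 g/mol = 0.069020 mol
mass O = 0.9986 − (0.52756 + 0.069572) = 0.40147 g → mol O = 0.40147 ÷ 15.999 = 0.025093 mol
Divide by the smallest (0.025093 mol): C 1.750, H 2.751, O 1.000
Multiplying each by 4 gives whole numbers: C 7.00, H 11.00, O 4.00

C7H11O4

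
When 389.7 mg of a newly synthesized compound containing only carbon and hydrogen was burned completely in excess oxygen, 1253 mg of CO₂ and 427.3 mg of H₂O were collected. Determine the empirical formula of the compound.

C3H5

mol C = 1.253 g CO₂ ÷ 44.009 g/mol = 0.028471 mol
mol H = 2 × 0.4273 g H₂O ÷ 18.015 g/mol = 0.047438 mol
Divide by the smallest (0.028471 mol): C 1.000, H 1.666
Multiplying each by 3 gives whole numbers: C 3.00, H 5.00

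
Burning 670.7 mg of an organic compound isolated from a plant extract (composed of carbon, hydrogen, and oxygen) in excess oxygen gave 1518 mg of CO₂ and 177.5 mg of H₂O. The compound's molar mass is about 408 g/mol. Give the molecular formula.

mol C = 1.518 g CO₂ ÷ 44.009 g/mol = 0.034493 mol
mol H = 2 × 0.1775 g H₂O ÷ 18.015 g/mol = 0.019706 mol
mass O = 0.6707 − (0.41429 + 0.019863) = 0.23654 g → mol O = 0.23654 ÷ 15.999 = 0.014785 mol
Divide by the smallest (0.014785 mol): C 2.333, H 1.333, O 1.000
Multiplying each by 3 gives whole numbers: C 7.00, H 4.00, O 3.00
Empirical formula: C7H4O3
Empirical-formula mass = 136.11 g/mol; 408 ÷ 136.11 ≈ 3, so the molecular formula is C21H12O9.

C21H12O9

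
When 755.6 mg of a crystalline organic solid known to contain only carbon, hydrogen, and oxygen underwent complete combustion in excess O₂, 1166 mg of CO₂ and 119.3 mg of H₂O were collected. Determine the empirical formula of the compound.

C2HO2

mol C = 1.166 g CO₂ ÷ 44.009 g/mol = 0.026495 mol
mol H = 2 × 0.1193 g H₂O ÷ 18.015 g/mol = 0.013245 mol
mass O = 0.7556 − (0.31823 + 0.013350) = 0.42402 g → mol O = 0.42402 ÷ 15.999 = 0.026503 mol
Divide by the smallest (0.013245 mol): C 2.000, H 1.000, O 2.001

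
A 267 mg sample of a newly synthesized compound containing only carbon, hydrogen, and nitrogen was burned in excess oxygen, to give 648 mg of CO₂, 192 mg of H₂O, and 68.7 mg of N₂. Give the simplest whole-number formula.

C9H13N3

mol C = 0.648 g CO₂ ÷ 44.009 g/mol = 0.01472 mol
mol H = 2 × 0.192 g H₂O ÷ 18.015 g/mol = 0.02132 mol
mol N = 2 × 0.0687 g N₂ ÷ 28.014 g/mol = 0.004905 mol
Divide by the smallest (0.004905 mol): C 3.002, H 4.346, N 1.000
Multiplying each by 3 gives whole numbers: C 9.01, H 13.04, N 3.00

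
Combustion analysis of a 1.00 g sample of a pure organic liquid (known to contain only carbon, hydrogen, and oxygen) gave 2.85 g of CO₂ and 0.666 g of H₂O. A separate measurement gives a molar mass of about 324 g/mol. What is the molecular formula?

mol C = 2.85 g CO₂ ÷ 44.009 g/mol = 0.06476 mol
mol H = 2 × 0.666 g H₂O ÷ 18.015 g/mol = 0.07394 mol
mass O = 1.00 − (0.7778 + 0.07453) = 0.1476 g → mol O = 0.1476 ÷ 15.999 = 0.009228 mol
Divide by the smallest (0.009228 mol): C 7.017, H 8.012, O 1.000
Empirical formula: C7H8O
Empirical-formula mass = 108.14 g/mol; 324 ÷ 108.14 ≈ 3, so the molecular formula is C21H24O3.

C21H24O3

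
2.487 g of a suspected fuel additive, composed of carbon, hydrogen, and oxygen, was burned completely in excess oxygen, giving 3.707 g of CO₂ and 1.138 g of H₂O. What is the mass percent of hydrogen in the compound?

mol C = 3.707 g CO₂ ÷ 44.009 g/mol = 0.084233 mol
mol H = 2 × 1.138 g H₂O ÷ 18.015 g/mol = 0.12634 mol
mass O = 2.487 − (1.0117 + 0.12735) = 1.3479 g → mol O = 1.3479 ÷ 15.999 = 0.084251 mol
mass % H = 0.12735 g ÷ 2.487 g × 100%

5.12%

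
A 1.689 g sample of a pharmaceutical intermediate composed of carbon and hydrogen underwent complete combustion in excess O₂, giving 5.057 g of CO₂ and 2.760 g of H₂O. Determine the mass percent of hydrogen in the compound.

mol C = 5.057 g CO₂ ÷ 44.009 g/mol = 0.11491 mol
mol H = 2 × 2.760 g H₂O ÷ 18.015 g/mol = 0.30641 mol
mass % H = 0.30886 g ÷ 1.689 g × 100%

18.29%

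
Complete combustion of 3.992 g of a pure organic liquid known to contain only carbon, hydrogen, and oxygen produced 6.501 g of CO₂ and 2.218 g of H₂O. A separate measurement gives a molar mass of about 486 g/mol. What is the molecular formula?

C18H30O15

mol C = 6.501 g CO₂ ÷ 44.009 g/mol = 0.14772 mol
mol H = 2 × 2.218 g H₂O ÷ 18.015 g/mol = 0.24624 mol
mass O = 3.992 − (1.7743 + 0.24821) = 1.9695 g → mol O = 1.9695 ÷ 15.999 = 0.12310 mol
Divide by the smallest (0.12310 mol): C 1.200, H 2.000, O 1.000
Multiplying each by 5 gives whole numbers: C 6.00, H 10.00, O 5.00
Empirical formula: C6H10O5
Empirical-formula mass = 162.14 g/mol; 486 ÷ 162.14 ≈ 3, so the molecular formula is C18H30O15.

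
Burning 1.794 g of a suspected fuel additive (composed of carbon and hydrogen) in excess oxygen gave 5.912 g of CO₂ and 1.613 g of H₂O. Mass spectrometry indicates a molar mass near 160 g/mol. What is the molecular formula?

C12H16

mol C = 5.912 g CO₂ ÷ 44.009 g/mol = 0.13434 mol
mol H = 2 × 1.613 g H₂O ÷ 18.015 g/mol = 0.17907 mol
Divide by the smallest (0.13434 mol): C 1.000, H 1.333
Multiplying each by 3 gives whole numbers: C 3.00, H 4.00
Empirical formula: C3H4
Empirical-formula mass = 40.06 g/mol; 160 ÷ 40.06 ≈ 4, so the molecular formula is C12H16.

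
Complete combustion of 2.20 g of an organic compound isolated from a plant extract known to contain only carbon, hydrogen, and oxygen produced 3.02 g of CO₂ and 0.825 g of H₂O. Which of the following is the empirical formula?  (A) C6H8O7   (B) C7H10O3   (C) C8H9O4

mol C = 3.02 g CO₂ ÷ 44.009 g/mol = 0.06862 mol
mol H = 2 × 0.825 g H₂O ÷ 18.015 g/mol = 0.09159 mol
mass O = 2.20 − (0.8242 + 0.09232) = 1.283 g → mol O = 1.283 ÷ 15.999 = 0.08022 mol
Divide by the smallest (0.06862 mol): C 1.000, H 1.335, O 1.169
Multiplying each by 6 gives whole numbers: C 6.00, H 8.01, O 7.01

(A) C6H8O7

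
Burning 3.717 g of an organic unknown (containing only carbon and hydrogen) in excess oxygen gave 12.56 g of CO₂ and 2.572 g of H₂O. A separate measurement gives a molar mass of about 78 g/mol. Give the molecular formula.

mol C = 12.56 g CO₂ ÷ 44.009 g/mol = 0.28540 mol
mol H = 2 × 2.572 g H₂O ÷ 18.015 g/mol = 0.28554 mol
Divide by the smallest (0.28540 mol): C 1.000, H 1.001
Empirical formula: CH
Empirical-formula mass = 13.02 g/mol; 78 ÷ 13.02 ≈ 6, so the molecular formula is C6H6.

C6H6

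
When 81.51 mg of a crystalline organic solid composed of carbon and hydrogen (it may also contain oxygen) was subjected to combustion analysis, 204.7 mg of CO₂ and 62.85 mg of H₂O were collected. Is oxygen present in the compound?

yes

mol C = 0.2047 g CO₂ ÷ 44.009 g/mol = 0.0046513 mol
mol H = 2 × 0.06285 g H₂O ÷ 18.015 g/mol = 0.0069775 mol
C and H account for only 0.062900 g of the 0.08151 g sample; the remaining 0.018610 g must be oxygen.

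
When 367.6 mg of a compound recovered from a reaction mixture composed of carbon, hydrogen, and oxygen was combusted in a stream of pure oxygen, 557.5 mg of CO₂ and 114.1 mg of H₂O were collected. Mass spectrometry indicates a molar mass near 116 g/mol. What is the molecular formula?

C4H4O4

mol C = 0.5575 g CO₂ ÷ 44.009 g/mol = 0.012668 mol
mol H = 2 × 0.1141 g H₂O ÷ 18.015 g/mol = 0.012667 mol
mass O = 0.3676 − (0.15215 + 0.012769) = 0.20268 g → mol O = 0.20268 ÷ 15.999 = 0.012668 mol
Divide by the smallest (0.012667 mol): C 1.000, H 1.000, O 1.000
Empirical formula: CHO
Empirical-formula mass = 29.02 g/mol; 116 ÷ 29.02 ≈ 4, so the molecular formula is C4H4O4.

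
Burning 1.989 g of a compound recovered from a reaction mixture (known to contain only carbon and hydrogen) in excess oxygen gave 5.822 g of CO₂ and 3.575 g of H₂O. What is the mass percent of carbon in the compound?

79.89%

mol C = 5.822 g CO₂ ÷ 44.009 g/mol = 0.13229 mol
mol H = 2 × 3.575 g H₂O ÷ 18.015 g/mol = 0.39689 mol
mass % C = 1.5889 g ÷ 1.989 g × 100%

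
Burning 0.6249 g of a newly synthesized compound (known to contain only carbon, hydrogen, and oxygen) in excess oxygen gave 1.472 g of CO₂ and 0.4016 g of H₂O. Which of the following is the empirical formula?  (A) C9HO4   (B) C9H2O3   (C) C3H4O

mol C = 1.472 g CO₂ ÷ 44.009 g/mol = 0.033448 mol
mol H = 2 × 0.4016 g H₂O ÷ 18.015 g/mol = 0.044585 mol
mass O = 0.6249 − (0.40174 + 0.044942) = 0.17822 g → mol O = 0.17822 ÷ 15.999 = 0.011139 mol
Divide by the smallest (0.011139 mol): C 3.003, H 4.002, O 1.000

(C) C3H4O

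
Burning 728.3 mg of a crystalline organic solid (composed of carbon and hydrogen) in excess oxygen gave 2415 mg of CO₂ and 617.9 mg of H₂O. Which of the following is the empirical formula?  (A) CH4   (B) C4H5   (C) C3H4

mol C = 2.415 g CO₂ ÷ 44.009 g/mol = 0.054875 mol
mol H = 2 × 0.6179 g H₂O ÷ 18.015 g/mol = 0.068598 mol
Divide by the smallest (0.054875 mol): C 1.000, H 1.250
Multiplying each by 4 gives whole numbers: C 4.00, H 5.00

(B) C4H5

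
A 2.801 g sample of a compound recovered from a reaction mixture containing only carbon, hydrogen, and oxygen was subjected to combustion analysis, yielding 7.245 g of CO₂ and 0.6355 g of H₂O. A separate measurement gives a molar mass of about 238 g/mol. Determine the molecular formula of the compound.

mol C = 7.245 g CO₂ ÷ 44.009 g/mol = 0.16463 mol
mol H = 2 × 0.6355 g H₂O ÷ 18.015 g/mol = 0.070552 mol
mass O = 2.801 − (1.9773 + 0.071117) = 0.75257 g → mol O = 0.75257 ÷ 15.999 = 0.047038 mol
Divide by the smallest (0.047038 mol): C 3.500, H 1.500, O 1.000
Multiplying each by 2 gives whole numbers: C 7.00, H 3.00, O 2.00
Empirical formula: C7H3O2
Empirical-formula mass = 119.10 g/mol; 238 ÷ 119.10 ≈ 2, so the molecular formula is C14H6O4.

C14H6O4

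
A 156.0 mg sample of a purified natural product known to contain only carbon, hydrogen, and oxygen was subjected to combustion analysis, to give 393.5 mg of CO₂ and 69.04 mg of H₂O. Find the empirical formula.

C7H6O2

mol C = 0.3935 g CO₂ ÷ 44.009 g/mol = 0.0089414 mol
mol H = 2 × 0.06904 g H₂O ÷ 18.015 g/mol = 0.0076647 mol
mass O = 0.1560 − (0.10739 + 0.0077260) = 0.040879 g → mol O = 0.040879 ÷ 15.999 = 0.0025551 mol
Divide by the smallest (0.0025551 mol): C 3.499, H 3.000, O 1.000
Multiplying each by 2 gives whole numbers: C 7.00, H 6.00, O 2.00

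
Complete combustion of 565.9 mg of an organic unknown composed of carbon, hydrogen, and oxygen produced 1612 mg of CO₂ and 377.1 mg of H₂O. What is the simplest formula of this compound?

C7H8O

mol C = 1.612 g CO₂ ÷ 44.009 g/mol = 0.036629 mol
mol H = 2 × 0.3771 g H₂O ÷ 18.015 g/mol = 0.041865 mol
mass O = 0.5659 − (0.43995 + 0.042200) = 0.083751 g → mol O = 0.083751 ÷ 15.999 = 0.0052347 mol
Divide by the smallest (0.0052347 mol): C 6.997, H 7.998, O 1.000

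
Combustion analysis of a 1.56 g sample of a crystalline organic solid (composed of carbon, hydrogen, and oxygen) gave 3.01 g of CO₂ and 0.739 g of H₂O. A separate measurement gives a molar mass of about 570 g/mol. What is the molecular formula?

C25H30O15

mol C = 3.01 g CO₂ ÷ 44.009 g/mol = 0.06840 mol
mol H = 2 × 0.739 g H₂O ÷ 18.015 g/mol = 0.08204 mol
mass O = 1.56 − (0.8215 + 0.08270) = 0.6558 g → mol O = 0.6558 ÷ 15.999 = 0.04099 mol
Divide by the smallest (0.04099 mol): C 1.669, H 2.002, O 1.000
Multiplying each by 3 gives whole numbers: C 5.01, H 6.00, O 3.00
Empirical formula: C5H6O3
Empirical-formula mass = 114.10 g/mol; 570 ÷ 114.10 ≈ 5, so the molecular formula is C25H30O15.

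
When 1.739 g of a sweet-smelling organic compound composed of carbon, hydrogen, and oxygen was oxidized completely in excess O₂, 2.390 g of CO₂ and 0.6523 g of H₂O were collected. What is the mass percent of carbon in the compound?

mol C = 2.390 g CO₂ ÷ 44.009 g/mol = 0.054307 mol
mol H = 2 × 0.6523 g H₂O ÷ 18.015 g/mol = 0.072417 mol
mass O = 1.739 − (0.65228 + 0.072997) = 1.0137 g → mol O = 1.0137 ÷ 15.999 = 0.063362 mol
mass % C = 0.65228 g ÷ 1.739 g × 100%

37.51%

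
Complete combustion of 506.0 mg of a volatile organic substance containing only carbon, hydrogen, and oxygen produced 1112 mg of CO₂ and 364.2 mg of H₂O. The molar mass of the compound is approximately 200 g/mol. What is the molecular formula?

mol C = 1.112 g CO₂ ÷ 44.009 g/mol = 0.025268 mol
mol H = 2 × 0.3642 g H₂O ÷ 18.015 g/mol = 0.040433 mol
mass O = 0.5060 − (0.30349 + 0.040756) = 0.16175 g → mol O = 0.16175 ÷ 15.999 = 0.010110 mol
Divide by the smallest (0.010110 mol): C 2.499, H 3.999, O 1.000
Multiplying each by 2 gives whole numbers: C 5.00, H 8.00, O 2.00
Empirical formula: C5H8O2
Empirical-formula mass = 100.12 g/mol; 200 ÷ 100.12 ≈ 2, so the molecular formula is C10H16O4.

C10H16O4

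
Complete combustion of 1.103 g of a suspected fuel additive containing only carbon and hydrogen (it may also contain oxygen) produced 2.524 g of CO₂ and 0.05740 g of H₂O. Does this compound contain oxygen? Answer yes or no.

yes

mol C = 2.524 g CO₂ ÷ 44.009 g/mol = 0.057352 mol
mol H = 2 × 0.05740 g H₂O ÷ 18.015 g/mol = 0.0063725 mol
C and H account for only 0.69528 g of the 1.103 g sample; the remaining 0.40772 g must be oxygen.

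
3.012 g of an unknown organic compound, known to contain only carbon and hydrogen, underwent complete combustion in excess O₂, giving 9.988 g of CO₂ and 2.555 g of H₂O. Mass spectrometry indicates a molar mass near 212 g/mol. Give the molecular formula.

mol C = 9.988 g CO₂ ÷ 44.009 g/mol = 0.22695 mol
mol H = 2 × 2.555 g H₂O ÷ 18.015 g/mol = 0.28365 mol
Divide by the smallest (0.22695 mol): C 1.000, H 1.250
Multiplying each by 4 gives whole numbers: C 4.00, H 5.00
Empirical formula: C4H5
Empirical-formula mass = 53.08 g/mol; 212 ÷ 53.08 ≈ 4, so the molecular formula is C16H20.

C16H20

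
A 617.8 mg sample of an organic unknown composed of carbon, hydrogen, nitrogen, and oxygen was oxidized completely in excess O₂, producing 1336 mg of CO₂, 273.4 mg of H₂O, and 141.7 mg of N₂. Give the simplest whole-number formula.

C6H6N2O

mol C = 1.336 g CO₂ ÷ 44.009 g/mol = 0.030357 mol
mol H = 2 × 0.2734 g H₂O ÷ 18.015 g/mol = 0.030352 mol
mol N = 2 × 0.1417 g N₂ ÷ 28.014 g/mol = 0.010116 mol
mass O = 0.6178 − (0.36462 + 0.030595 + 0.14170) = 0.080882 g → mol O = 0.080882 ÷ 15.999 = 0.0050554 mol
Divide by the smallest (0.0050554 mol): C 6.005, H 6.004, N 2.001, O 1.000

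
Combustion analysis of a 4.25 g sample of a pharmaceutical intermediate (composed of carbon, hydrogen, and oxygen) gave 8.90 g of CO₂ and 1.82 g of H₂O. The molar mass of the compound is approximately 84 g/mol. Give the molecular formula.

mol C = 8.90 g CO₂ ÷ 44.009 g/mol = 0.2022 mol
mol H = 2 × 1.82 g H₂O ÷ 18.015 g/mol = 0.2021 mol
mass O = 4.25 − (2.429 + 0.2037) = 1.617 g → mol O = 1.617 ÷ 15.999 = 0.1011 mol
Divide by the smallest (0.1011 mol): C 2.001, H 1.999, O 1.000
Empirical formula: C2H2O
Empirical-formula mass = 42.04 g/mol; 84 ÷ 42.04 ≈ 2, so the molecular formula is C4H4O2.

C4H4O2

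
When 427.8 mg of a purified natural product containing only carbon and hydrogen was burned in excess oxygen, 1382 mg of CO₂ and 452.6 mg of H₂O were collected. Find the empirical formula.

mol C = 1.382 g CO₂ ÷ 44.009 g/mol = 0.031403 mol
mol H = 2 × 0.4526 g H₂O ÷ 18.015 g/mol = 0.050247 mol
Divide by the smallest (0.031403 mol): C 1.000, H 1.600
Multiplying each by 5 gives whole numbers: C 5.00, H 8.00

C5H8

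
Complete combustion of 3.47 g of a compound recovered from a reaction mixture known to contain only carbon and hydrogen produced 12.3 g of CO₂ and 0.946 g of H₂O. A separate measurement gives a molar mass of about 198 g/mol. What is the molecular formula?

C16H6

mol C = 12.3 g CO₂ ÷ 44.009 g/mol = 0.2795 mol
mol H = 2 × 0.946 g H₂O ÷ 18.015 g/mol = 0.1050 mol
Divide by the smallest (0.1050 mol): C 2.661, H 1.000
Multiplying each by 3 gives whole numbers: C 7.98, H 3.00
Empirical formula: C8H3
Empirical-formula mass = 99.11 g/mol; 198 ÷ 99.11 ≈ 2, so the molecular formula is C16H6.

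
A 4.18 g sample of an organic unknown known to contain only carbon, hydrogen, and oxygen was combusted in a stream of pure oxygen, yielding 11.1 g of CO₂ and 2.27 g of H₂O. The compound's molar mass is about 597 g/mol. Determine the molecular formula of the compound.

mol C = 11.1 g CO₂ ÷ 44.009 g/mol = 0.2522 mol
mol H = 2 × 2.27 g H₂O ÷ 18.015 g/mol = 0.2520 mol
mass O = 4.18 − (3.029 + 0.2540) = 0.8965 g → mol O = 0.8965 ÷ 15.999 = 0.05604 mol
Divide by the smallest (0.05604 mol): C 4.501, H 4.497, O 1.000
Multiplying each by 2 gives whole numbers: C 9.00, H 8.99, O 2.00
Empirical formula: C9H9O2
Empirical-formula mass = 149.17 g/mol; 597 ÷ 149.17 ≈ 4, so the molecular formula is C36H36O8.

C36H36O8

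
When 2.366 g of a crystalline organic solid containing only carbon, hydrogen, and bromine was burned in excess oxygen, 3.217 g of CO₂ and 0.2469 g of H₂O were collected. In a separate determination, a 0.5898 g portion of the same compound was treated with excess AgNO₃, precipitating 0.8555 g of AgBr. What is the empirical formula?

C8H3Br2

mol C = 3.217 g CO₂ ÷ 44.009 g/mol = 0.073099 mol
mol H = 2 × 0.2469 g H₂O ÷ 18.015 g/mol = 0.027410 mol
From the AgBr data: mol Br per gram of compound = (0.8555 ÷ 187.772) ÷ 0.5898 = 0.0077247 mol/g, so in the 2.366 g combustion sample mol Br = 0.018277 mol
Divide by the smallest (0.018277 mol): C 4.000, H 1.500, Br 1.000
Multiplying each by 2 gives whole numbers: C 8.00, H 3.00, Br 2.00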